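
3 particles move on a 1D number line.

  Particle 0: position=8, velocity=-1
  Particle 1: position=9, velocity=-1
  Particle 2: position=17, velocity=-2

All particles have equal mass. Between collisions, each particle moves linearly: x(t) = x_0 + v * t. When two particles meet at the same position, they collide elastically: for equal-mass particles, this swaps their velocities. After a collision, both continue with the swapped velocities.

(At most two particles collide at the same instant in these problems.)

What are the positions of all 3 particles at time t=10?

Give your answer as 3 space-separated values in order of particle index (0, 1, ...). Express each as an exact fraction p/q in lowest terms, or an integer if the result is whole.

Answer: -3 -2 -1

Derivation:
Collision at t=8: particles 1 and 2 swap velocities; positions: p0=0 p1=1 p2=1; velocities now: v0=-1 v1=-2 v2=-1
Collision at t=9: particles 0 and 1 swap velocities; positions: p0=-1 p1=-1 p2=0; velocities now: v0=-2 v1=-1 v2=-1
Advance to t=10 (no further collisions before then); velocities: v0=-2 v1=-1 v2=-1; positions = -3 -2 -1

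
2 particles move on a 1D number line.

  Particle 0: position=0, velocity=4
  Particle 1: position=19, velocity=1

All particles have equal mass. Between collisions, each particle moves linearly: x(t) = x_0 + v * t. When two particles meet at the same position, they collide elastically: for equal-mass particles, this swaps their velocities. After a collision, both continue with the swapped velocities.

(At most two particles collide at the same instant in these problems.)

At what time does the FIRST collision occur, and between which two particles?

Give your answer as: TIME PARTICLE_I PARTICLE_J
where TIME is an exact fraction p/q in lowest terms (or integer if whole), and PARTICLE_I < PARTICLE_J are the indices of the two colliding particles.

Pair (0,1): pos 0,19 vel 4,1 -> gap=19, closing at 3/unit, collide at t=19/3
Earliest collision: t=19/3 between 0 and 1

Answer: 19/3 0 1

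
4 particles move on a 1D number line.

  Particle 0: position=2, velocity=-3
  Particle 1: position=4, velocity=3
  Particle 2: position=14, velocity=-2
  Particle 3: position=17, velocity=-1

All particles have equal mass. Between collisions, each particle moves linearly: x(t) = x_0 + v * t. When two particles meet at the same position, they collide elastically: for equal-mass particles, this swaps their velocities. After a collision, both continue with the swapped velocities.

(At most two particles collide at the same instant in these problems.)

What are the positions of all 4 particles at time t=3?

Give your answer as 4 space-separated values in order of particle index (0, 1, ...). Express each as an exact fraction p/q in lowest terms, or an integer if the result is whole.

Answer: -7 8 13 14

Derivation:
Collision at t=2: particles 1 and 2 swap velocities; positions: p0=-4 p1=10 p2=10 p3=15; velocities now: v0=-3 v1=-2 v2=3 v3=-1
Advance to t=3 (no further collisions before then); velocities: v0=-3 v1=-2 v2=3 v3=-1; positions = -7 8 13 14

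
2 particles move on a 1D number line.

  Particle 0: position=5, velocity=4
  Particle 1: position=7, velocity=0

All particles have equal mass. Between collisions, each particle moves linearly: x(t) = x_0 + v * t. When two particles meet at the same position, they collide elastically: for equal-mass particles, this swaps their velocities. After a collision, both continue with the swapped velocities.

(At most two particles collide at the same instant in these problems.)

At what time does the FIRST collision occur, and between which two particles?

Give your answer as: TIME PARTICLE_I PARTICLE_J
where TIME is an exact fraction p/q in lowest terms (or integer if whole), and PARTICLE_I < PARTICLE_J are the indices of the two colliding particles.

Answer: 1/2 0 1

Derivation:
Pair (0,1): pos 5,7 vel 4,0 -> gap=2, closing at 4/unit, collide at t=1/2
Earliest collision: t=1/2 between 0 and 1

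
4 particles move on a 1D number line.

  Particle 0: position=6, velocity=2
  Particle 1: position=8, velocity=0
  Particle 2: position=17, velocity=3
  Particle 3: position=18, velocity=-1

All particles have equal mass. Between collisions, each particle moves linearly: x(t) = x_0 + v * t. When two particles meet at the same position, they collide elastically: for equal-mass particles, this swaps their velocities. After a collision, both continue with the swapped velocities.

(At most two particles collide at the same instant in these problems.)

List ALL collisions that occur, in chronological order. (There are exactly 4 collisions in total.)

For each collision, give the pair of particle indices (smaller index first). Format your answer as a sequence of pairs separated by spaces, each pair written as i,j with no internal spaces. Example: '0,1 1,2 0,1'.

Answer: 2,3 0,1 1,2 0,1

Derivation:
Collision at t=1/4: particles 2 and 3 swap velocities; positions: p0=13/2 p1=8 p2=71/4 p3=71/4; velocities now: v0=2 v1=0 v2=-1 v3=3
Collision at t=1: particles 0 and 1 swap velocities; positions: p0=8 p1=8 p2=17 p3=20; velocities now: v0=0 v1=2 v2=-1 v3=3
Collision at t=4: particles 1 and 2 swap velocities; positions: p0=8 p1=14 p2=14 p3=29; velocities now: v0=0 v1=-1 v2=2 v3=3
Collision at t=10: particles 0 and 1 swap velocities; positions: p0=8 p1=8 p2=26 p3=47; velocities now: v0=-1 v1=0 v2=2 v3=3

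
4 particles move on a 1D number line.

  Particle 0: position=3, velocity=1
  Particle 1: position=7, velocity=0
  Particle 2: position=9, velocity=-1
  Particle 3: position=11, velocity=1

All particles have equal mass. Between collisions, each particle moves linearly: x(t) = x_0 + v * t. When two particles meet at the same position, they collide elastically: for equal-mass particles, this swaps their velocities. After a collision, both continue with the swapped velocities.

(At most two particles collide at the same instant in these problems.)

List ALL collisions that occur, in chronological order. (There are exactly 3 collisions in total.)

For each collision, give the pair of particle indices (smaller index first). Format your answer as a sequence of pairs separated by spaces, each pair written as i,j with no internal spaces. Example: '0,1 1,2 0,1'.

Answer: 1,2 0,1 1,2

Derivation:
Collision at t=2: particles 1 and 2 swap velocities; positions: p0=5 p1=7 p2=7 p3=13; velocities now: v0=1 v1=-1 v2=0 v3=1
Collision at t=3: particles 0 and 1 swap velocities; positions: p0=6 p1=6 p2=7 p3=14; velocities now: v0=-1 v1=1 v2=0 v3=1
Collision at t=4: particles 1 and 2 swap velocities; positions: p0=5 p1=7 p2=7 p3=15; velocities now: v0=-1 v1=0 v2=1 v3=1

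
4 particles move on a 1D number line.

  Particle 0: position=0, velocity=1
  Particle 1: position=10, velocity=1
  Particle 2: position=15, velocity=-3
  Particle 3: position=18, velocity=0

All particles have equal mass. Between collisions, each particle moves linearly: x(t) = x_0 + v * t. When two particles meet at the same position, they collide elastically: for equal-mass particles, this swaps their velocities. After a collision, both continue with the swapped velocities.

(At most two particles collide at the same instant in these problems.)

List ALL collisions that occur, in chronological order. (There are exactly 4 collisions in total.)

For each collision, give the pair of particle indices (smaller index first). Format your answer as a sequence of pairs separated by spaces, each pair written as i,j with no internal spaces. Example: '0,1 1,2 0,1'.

Answer: 1,2 0,1 2,3 1,2

Derivation:
Collision at t=5/4: particles 1 and 2 swap velocities; positions: p0=5/4 p1=45/4 p2=45/4 p3=18; velocities now: v0=1 v1=-3 v2=1 v3=0
Collision at t=15/4: particles 0 and 1 swap velocities; positions: p0=15/4 p1=15/4 p2=55/4 p3=18; velocities now: v0=-3 v1=1 v2=1 v3=0
Collision at t=8: particles 2 and 3 swap velocities; positions: p0=-9 p1=8 p2=18 p3=18; velocities now: v0=-3 v1=1 v2=0 v3=1
Collision at t=18: particles 1 and 2 swap velocities; positions: p0=-39 p1=18 p2=18 p3=28; velocities now: v0=-3 v1=0 v2=1 v3=1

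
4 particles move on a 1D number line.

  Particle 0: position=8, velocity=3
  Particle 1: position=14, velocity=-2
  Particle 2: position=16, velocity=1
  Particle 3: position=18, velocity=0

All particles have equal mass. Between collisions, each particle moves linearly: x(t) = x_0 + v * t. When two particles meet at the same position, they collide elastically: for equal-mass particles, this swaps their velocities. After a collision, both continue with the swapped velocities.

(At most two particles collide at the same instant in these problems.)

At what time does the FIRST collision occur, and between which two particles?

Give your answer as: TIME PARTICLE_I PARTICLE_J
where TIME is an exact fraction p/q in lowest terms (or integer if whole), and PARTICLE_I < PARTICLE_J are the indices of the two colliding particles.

Pair (0,1): pos 8,14 vel 3,-2 -> gap=6, closing at 5/unit, collide at t=6/5
Pair (1,2): pos 14,16 vel -2,1 -> not approaching (rel speed -3 <= 0)
Pair (2,3): pos 16,18 vel 1,0 -> gap=2, closing at 1/unit, collide at t=2
Earliest collision: t=6/5 between 0 and 1

Answer: 6/5 0 1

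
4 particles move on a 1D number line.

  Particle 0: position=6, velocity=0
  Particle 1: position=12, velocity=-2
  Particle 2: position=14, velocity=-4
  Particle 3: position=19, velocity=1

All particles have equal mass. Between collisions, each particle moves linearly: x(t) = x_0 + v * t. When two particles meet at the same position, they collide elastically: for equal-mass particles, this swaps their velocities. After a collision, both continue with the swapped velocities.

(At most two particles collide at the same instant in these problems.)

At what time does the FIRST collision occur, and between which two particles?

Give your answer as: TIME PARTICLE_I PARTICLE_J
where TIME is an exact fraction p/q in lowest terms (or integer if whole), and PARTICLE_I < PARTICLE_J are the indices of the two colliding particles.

Pair (0,1): pos 6,12 vel 0,-2 -> gap=6, closing at 2/unit, collide at t=3
Pair (1,2): pos 12,14 vel -2,-4 -> gap=2, closing at 2/unit, collide at t=1
Pair (2,3): pos 14,19 vel -4,1 -> not approaching (rel speed -5 <= 0)
Earliest collision: t=1 between 1 and 2

Answer: 1 1 2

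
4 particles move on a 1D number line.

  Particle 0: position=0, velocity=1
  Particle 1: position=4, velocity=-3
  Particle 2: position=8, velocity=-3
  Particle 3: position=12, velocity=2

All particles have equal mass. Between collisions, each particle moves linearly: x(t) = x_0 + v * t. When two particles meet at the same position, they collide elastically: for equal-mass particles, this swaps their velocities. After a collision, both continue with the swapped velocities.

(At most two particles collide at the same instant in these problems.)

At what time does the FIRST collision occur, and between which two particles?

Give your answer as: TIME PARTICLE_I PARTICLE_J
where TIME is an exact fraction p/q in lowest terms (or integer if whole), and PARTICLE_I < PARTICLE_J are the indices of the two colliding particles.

Pair (0,1): pos 0,4 vel 1,-3 -> gap=4, closing at 4/unit, collide at t=1
Pair (1,2): pos 4,8 vel -3,-3 -> not approaching (rel speed 0 <= 0)
Pair (2,3): pos 8,12 vel -3,2 -> not approaching (rel speed -5 <= 0)
Earliest collision: t=1 between 0 and 1

Answer: 1 0 1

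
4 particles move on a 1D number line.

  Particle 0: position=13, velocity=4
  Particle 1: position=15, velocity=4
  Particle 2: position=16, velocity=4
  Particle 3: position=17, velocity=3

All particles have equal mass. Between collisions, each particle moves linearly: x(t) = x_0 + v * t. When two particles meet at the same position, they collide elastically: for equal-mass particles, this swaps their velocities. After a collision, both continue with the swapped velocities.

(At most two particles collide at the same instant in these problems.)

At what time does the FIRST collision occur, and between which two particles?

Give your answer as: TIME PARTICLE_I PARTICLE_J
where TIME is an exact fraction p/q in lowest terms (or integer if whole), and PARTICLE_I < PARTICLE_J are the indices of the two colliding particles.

Pair (0,1): pos 13,15 vel 4,4 -> not approaching (rel speed 0 <= 0)
Pair (1,2): pos 15,16 vel 4,4 -> not approaching (rel speed 0 <= 0)
Pair (2,3): pos 16,17 vel 4,3 -> gap=1, closing at 1/unit, collide at t=1
Earliest collision: t=1 between 2 and 3

Answer: 1 2 3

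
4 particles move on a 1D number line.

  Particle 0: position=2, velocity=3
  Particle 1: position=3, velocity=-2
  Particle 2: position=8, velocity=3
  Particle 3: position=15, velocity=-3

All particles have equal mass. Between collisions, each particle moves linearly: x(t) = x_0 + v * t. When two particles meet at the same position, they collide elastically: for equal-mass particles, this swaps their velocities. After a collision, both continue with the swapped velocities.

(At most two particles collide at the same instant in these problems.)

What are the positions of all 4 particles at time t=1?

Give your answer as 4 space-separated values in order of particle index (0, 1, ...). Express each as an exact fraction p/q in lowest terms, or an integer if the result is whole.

Answer: 1 5 11 12

Derivation:
Collision at t=1/5: particles 0 and 1 swap velocities; positions: p0=13/5 p1=13/5 p2=43/5 p3=72/5; velocities now: v0=-2 v1=3 v2=3 v3=-3
Advance to t=1 (no further collisions before then); velocities: v0=-2 v1=3 v2=3 v3=-3; positions = 1 5 11 12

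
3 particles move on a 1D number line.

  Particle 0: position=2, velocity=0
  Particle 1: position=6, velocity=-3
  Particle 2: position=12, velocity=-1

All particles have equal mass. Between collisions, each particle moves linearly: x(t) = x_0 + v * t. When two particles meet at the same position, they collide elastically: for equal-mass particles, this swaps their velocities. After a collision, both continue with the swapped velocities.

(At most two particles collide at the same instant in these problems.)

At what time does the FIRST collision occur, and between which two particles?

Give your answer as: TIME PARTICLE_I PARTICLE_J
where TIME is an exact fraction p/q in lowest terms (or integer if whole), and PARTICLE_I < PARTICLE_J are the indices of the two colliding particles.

Answer: 4/3 0 1

Derivation:
Pair (0,1): pos 2,6 vel 0,-3 -> gap=4, closing at 3/unit, collide at t=4/3
Pair (1,2): pos 6,12 vel -3,-1 -> not approaching (rel speed -2 <= 0)
Earliest collision: t=4/3 between 0 and 1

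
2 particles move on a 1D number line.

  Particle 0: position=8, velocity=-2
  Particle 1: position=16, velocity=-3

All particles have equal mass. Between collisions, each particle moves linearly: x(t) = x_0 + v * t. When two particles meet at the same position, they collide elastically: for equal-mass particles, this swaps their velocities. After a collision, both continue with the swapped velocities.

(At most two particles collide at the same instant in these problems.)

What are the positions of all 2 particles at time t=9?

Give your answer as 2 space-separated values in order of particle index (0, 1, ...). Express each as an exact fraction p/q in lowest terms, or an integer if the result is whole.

Collision at t=8: particles 0 and 1 swap velocities; positions: p0=-8 p1=-8; velocities now: v0=-3 v1=-2
Advance to t=9 (no further collisions before then); velocities: v0=-3 v1=-2; positions = -11 -10

Answer: -11 -10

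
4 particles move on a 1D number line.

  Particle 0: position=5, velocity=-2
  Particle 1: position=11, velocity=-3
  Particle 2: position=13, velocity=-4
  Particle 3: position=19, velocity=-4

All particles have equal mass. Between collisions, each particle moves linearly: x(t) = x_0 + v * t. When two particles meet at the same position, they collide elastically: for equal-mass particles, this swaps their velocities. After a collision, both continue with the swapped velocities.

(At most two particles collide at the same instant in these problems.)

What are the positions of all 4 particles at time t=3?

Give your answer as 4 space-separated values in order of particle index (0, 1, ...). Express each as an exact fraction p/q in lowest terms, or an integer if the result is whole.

Answer: -1 1 2 7

Derivation:
Collision at t=2: particles 1 and 2 swap velocities; positions: p0=1 p1=5 p2=5 p3=11; velocities now: v0=-2 v1=-4 v2=-3 v3=-4
Advance to t=3 (no further collisions before then); velocities: v0=-2 v1=-4 v2=-3 v3=-4; positions = -1 1 2 7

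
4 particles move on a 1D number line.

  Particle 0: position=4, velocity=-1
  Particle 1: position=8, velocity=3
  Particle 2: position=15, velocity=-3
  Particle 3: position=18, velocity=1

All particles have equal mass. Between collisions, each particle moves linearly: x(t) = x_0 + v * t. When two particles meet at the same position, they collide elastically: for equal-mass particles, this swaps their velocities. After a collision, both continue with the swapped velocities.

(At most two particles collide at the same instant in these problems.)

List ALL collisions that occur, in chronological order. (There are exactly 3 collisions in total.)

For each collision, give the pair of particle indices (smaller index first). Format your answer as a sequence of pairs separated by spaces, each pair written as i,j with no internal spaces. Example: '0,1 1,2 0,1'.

Answer: 1,2 2,3 0,1

Derivation:
Collision at t=7/6: particles 1 and 2 swap velocities; positions: p0=17/6 p1=23/2 p2=23/2 p3=115/6; velocities now: v0=-1 v1=-3 v2=3 v3=1
Collision at t=5: particles 2 and 3 swap velocities; positions: p0=-1 p1=0 p2=23 p3=23; velocities now: v0=-1 v1=-3 v2=1 v3=3
Collision at t=11/2: particles 0 and 1 swap velocities; positions: p0=-3/2 p1=-3/2 p2=47/2 p3=49/2; velocities now: v0=-3 v1=-1 v2=1 v3=3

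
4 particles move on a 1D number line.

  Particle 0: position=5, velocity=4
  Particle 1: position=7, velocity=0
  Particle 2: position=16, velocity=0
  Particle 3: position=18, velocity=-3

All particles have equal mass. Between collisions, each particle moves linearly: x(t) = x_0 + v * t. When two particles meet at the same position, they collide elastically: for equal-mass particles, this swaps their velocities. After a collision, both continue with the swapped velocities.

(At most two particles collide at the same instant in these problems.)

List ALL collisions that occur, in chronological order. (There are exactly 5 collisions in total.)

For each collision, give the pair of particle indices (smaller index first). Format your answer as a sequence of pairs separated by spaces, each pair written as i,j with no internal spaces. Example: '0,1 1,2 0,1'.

Collision at t=1/2: particles 0 and 1 swap velocities; positions: p0=7 p1=7 p2=16 p3=33/2; velocities now: v0=0 v1=4 v2=0 v3=-3
Collision at t=2/3: particles 2 and 3 swap velocities; positions: p0=7 p1=23/3 p2=16 p3=16; velocities now: v0=0 v1=4 v2=-3 v3=0
Collision at t=13/7: particles 1 and 2 swap velocities; positions: p0=7 p1=87/7 p2=87/7 p3=16; velocities now: v0=0 v1=-3 v2=4 v3=0
Collision at t=11/4: particles 2 and 3 swap velocities; positions: p0=7 p1=39/4 p2=16 p3=16; velocities now: v0=0 v1=-3 v2=0 v3=4
Collision at t=11/3: particles 0 and 1 swap velocities; positions: p0=7 p1=7 p2=16 p3=59/3; velocities now: v0=-3 v1=0 v2=0 v3=4

Answer: 0,1 2,3 1,2 2,3 0,1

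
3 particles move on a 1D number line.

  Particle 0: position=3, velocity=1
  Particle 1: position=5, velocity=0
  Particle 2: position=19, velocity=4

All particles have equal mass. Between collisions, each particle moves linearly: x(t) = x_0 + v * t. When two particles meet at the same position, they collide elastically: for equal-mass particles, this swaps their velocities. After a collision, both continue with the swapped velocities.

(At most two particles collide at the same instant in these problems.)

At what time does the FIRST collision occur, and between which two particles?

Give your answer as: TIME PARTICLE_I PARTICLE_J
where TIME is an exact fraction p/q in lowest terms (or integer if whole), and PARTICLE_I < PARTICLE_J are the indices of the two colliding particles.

Answer: 2 0 1

Derivation:
Pair (0,1): pos 3,5 vel 1,0 -> gap=2, closing at 1/unit, collide at t=2
Pair (1,2): pos 5,19 vel 0,4 -> not approaching (rel speed -4 <= 0)
Earliest collision: t=2 between 0 and 1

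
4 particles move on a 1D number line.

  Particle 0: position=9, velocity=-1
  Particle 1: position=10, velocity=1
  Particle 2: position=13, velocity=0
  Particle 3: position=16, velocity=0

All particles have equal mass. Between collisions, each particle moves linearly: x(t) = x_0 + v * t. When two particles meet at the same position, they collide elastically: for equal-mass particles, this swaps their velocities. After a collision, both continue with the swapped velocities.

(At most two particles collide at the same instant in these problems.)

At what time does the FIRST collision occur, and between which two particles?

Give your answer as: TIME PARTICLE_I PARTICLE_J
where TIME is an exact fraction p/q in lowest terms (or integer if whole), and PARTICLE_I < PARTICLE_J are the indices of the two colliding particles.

Pair (0,1): pos 9,10 vel -1,1 -> not approaching (rel speed -2 <= 0)
Pair (1,2): pos 10,13 vel 1,0 -> gap=3, closing at 1/unit, collide at t=3
Pair (2,3): pos 13,16 vel 0,0 -> not approaching (rel speed 0 <= 0)
Earliest collision: t=3 between 1 and 2

Answer: 3 1 2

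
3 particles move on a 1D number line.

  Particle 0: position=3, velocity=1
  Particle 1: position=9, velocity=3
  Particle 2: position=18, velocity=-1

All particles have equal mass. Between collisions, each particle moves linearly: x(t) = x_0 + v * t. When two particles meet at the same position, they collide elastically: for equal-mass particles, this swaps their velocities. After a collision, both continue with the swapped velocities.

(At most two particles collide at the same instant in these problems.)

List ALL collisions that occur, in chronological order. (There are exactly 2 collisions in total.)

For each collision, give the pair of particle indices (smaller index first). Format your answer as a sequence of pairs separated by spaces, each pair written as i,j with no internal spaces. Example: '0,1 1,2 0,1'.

Answer: 1,2 0,1

Derivation:
Collision at t=9/4: particles 1 and 2 swap velocities; positions: p0=21/4 p1=63/4 p2=63/4; velocities now: v0=1 v1=-1 v2=3
Collision at t=15/2: particles 0 and 1 swap velocities; positions: p0=21/2 p1=21/2 p2=63/2; velocities now: v0=-1 v1=1 v2=3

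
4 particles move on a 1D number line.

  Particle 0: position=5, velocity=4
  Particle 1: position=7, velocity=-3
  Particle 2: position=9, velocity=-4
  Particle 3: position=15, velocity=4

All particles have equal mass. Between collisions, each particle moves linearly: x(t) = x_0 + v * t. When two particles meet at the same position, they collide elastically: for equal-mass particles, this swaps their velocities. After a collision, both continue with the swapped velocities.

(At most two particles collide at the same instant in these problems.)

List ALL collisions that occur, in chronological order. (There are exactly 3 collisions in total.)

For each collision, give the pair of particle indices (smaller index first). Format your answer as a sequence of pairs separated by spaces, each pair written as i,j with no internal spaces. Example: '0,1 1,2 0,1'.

Answer: 0,1 1,2 0,1

Derivation:
Collision at t=2/7: particles 0 and 1 swap velocities; positions: p0=43/7 p1=43/7 p2=55/7 p3=113/7; velocities now: v0=-3 v1=4 v2=-4 v3=4
Collision at t=1/2: particles 1 and 2 swap velocities; positions: p0=11/2 p1=7 p2=7 p3=17; velocities now: v0=-3 v1=-4 v2=4 v3=4
Collision at t=2: particles 0 and 1 swap velocities; positions: p0=1 p1=1 p2=13 p3=23; velocities now: v0=-4 v1=-3 v2=4 v3=4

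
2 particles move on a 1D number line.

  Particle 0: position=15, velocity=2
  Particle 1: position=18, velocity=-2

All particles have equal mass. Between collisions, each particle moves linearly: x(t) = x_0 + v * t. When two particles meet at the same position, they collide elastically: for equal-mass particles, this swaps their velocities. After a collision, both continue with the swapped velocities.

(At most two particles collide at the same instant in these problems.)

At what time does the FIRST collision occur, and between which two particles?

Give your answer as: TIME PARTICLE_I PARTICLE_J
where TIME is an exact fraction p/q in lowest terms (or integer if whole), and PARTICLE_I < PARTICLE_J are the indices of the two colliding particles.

Pair (0,1): pos 15,18 vel 2,-2 -> gap=3, closing at 4/unit, collide at t=3/4
Earliest collision: t=3/4 between 0 and 1

Answer: 3/4 0 1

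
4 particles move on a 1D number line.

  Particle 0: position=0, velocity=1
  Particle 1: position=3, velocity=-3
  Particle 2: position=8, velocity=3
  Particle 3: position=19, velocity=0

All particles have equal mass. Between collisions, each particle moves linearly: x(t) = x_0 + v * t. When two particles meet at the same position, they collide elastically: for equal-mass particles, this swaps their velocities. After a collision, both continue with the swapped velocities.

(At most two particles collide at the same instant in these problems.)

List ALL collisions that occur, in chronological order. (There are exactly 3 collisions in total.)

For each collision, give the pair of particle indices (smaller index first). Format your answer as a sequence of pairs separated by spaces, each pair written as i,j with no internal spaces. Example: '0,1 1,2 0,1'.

Answer: 0,1 2,3 1,2

Derivation:
Collision at t=3/4: particles 0 and 1 swap velocities; positions: p0=3/4 p1=3/4 p2=41/4 p3=19; velocities now: v0=-3 v1=1 v2=3 v3=0
Collision at t=11/3: particles 2 and 3 swap velocities; positions: p0=-8 p1=11/3 p2=19 p3=19; velocities now: v0=-3 v1=1 v2=0 v3=3
Collision at t=19: particles 1 and 2 swap velocities; positions: p0=-54 p1=19 p2=19 p3=65; velocities now: v0=-3 v1=0 v2=1 v3=3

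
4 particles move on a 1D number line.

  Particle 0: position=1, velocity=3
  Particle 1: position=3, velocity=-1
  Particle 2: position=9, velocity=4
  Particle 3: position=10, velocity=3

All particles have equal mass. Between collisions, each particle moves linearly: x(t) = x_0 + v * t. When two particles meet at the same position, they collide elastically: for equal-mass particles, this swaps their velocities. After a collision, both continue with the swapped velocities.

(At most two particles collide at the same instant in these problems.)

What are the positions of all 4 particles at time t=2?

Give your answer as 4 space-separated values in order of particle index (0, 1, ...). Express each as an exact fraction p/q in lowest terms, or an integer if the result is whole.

Answer: 1 7 16 17

Derivation:
Collision at t=1/2: particles 0 and 1 swap velocities; positions: p0=5/2 p1=5/2 p2=11 p3=23/2; velocities now: v0=-1 v1=3 v2=4 v3=3
Collision at t=1: particles 2 and 3 swap velocities; positions: p0=2 p1=4 p2=13 p3=13; velocities now: v0=-1 v1=3 v2=3 v3=4
Advance to t=2 (no further collisions before then); velocities: v0=-1 v1=3 v2=3 v3=4; positions = 1 7 16 17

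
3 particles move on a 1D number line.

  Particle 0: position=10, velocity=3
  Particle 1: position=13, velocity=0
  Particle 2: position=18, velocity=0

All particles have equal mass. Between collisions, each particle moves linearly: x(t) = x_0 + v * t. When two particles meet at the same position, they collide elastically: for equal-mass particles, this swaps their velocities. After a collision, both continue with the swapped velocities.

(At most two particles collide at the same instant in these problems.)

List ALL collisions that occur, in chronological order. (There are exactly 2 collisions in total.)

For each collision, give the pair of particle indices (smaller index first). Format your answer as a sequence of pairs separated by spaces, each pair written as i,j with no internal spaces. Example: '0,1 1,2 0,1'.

Answer: 0,1 1,2

Derivation:
Collision at t=1: particles 0 and 1 swap velocities; positions: p0=13 p1=13 p2=18; velocities now: v0=0 v1=3 v2=0
Collision at t=8/3: particles 1 and 2 swap velocities; positions: p0=13 p1=18 p2=18; velocities now: v0=0 v1=0 v2=3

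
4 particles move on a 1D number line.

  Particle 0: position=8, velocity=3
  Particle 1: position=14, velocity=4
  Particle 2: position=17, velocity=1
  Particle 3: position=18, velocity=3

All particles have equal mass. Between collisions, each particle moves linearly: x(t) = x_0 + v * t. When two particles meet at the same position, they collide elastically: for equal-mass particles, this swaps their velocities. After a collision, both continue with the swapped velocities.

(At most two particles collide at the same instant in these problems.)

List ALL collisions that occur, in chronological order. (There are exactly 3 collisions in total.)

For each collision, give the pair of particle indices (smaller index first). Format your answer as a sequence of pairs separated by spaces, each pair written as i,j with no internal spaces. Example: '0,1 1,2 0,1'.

Answer: 1,2 2,3 0,1

Derivation:
Collision at t=1: particles 1 and 2 swap velocities; positions: p0=11 p1=18 p2=18 p3=21; velocities now: v0=3 v1=1 v2=4 v3=3
Collision at t=4: particles 2 and 3 swap velocities; positions: p0=20 p1=21 p2=30 p3=30; velocities now: v0=3 v1=1 v2=3 v3=4
Collision at t=9/2: particles 0 and 1 swap velocities; positions: p0=43/2 p1=43/2 p2=63/2 p3=32; velocities now: v0=1 v1=3 v2=3 v3=4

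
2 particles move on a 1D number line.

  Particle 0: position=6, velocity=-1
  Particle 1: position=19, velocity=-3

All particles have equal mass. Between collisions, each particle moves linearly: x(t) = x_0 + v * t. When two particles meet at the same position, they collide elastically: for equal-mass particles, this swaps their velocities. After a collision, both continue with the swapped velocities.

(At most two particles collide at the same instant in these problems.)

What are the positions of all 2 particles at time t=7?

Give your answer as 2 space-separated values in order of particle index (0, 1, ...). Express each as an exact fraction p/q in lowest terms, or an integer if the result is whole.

Collision at t=13/2: particles 0 and 1 swap velocities; positions: p0=-1/2 p1=-1/2; velocities now: v0=-3 v1=-1
Advance to t=7 (no further collisions before then); velocities: v0=-3 v1=-1; positions = -2 -1

Answer: -2 -1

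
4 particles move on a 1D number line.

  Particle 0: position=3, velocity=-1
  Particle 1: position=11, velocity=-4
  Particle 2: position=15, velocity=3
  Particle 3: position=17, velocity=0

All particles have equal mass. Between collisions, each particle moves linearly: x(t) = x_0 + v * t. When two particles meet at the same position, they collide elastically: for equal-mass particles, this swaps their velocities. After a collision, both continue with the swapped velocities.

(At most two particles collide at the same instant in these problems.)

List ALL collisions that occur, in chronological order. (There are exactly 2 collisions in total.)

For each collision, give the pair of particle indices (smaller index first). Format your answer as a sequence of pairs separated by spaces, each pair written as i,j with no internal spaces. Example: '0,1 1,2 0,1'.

Collision at t=2/3: particles 2 and 3 swap velocities; positions: p0=7/3 p1=25/3 p2=17 p3=17; velocities now: v0=-1 v1=-4 v2=0 v3=3
Collision at t=8/3: particles 0 and 1 swap velocities; positions: p0=1/3 p1=1/3 p2=17 p3=23; velocities now: v0=-4 v1=-1 v2=0 v3=3

Answer: 2,3 0,1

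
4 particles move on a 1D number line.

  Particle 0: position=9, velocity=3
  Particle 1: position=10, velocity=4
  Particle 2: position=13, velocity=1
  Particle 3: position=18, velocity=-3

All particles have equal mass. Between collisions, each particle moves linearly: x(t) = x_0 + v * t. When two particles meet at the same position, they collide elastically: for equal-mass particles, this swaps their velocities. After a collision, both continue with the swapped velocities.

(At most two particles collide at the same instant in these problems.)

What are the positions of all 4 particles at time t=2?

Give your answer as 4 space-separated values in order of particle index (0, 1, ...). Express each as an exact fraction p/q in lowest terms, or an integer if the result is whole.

Answer: 12 15 15 18

Derivation:
Collision at t=1: particles 1 and 2 swap velocities; positions: p0=12 p1=14 p2=14 p3=15; velocities now: v0=3 v1=1 v2=4 v3=-3
Collision at t=8/7: particles 2 and 3 swap velocities; positions: p0=87/7 p1=99/7 p2=102/7 p3=102/7; velocities now: v0=3 v1=1 v2=-3 v3=4
Collision at t=5/4: particles 1 and 2 swap velocities; positions: p0=51/4 p1=57/4 p2=57/4 p3=15; velocities now: v0=3 v1=-3 v2=1 v3=4
Collision at t=3/2: particles 0 and 1 swap velocities; positions: p0=27/2 p1=27/2 p2=29/2 p3=16; velocities now: v0=-3 v1=3 v2=1 v3=4
Collision at t=2: particles 1 and 2 swap velocities; positions: p0=12 p1=15 p2=15 p3=18; velocities now: v0=-3 v1=1 v2=3 v3=4
Advance to t=2 (no further collisions before then); velocities: v0=-3 v1=1 v2=3 v3=4; positions = 12 15 15 18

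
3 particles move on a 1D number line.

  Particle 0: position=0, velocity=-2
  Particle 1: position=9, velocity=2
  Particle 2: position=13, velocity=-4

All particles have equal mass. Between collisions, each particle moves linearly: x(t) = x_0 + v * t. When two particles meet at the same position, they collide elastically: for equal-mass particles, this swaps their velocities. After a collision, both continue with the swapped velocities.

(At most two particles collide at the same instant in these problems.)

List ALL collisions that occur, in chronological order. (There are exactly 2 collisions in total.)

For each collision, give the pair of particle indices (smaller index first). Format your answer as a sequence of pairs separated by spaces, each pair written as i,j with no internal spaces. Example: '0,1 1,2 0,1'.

Answer: 1,2 0,1

Derivation:
Collision at t=2/3: particles 1 and 2 swap velocities; positions: p0=-4/3 p1=31/3 p2=31/3; velocities now: v0=-2 v1=-4 v2=2
Collision at t=13/2: particles 0 and 1 swap velocities; positions: p0=-13 p1=-13 p2=22; velocities now: v0=-4 v1=-2 v2=2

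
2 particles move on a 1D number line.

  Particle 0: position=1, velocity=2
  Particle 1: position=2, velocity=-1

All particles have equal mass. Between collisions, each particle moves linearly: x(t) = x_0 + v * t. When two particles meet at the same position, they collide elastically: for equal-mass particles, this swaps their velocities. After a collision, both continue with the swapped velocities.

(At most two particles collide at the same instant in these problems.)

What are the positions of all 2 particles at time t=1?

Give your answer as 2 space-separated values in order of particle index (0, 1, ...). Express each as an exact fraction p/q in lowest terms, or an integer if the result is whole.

Collision at t=1/3: particles 0 and 1 swap velocities; positions: p0=5/3 p1=5/3; velocities now: v0=-1 v1=2
Advance to t=1 (no further collisions before then); velocities: v0=-1 v1=2; positions = 1 3

Answer: 1 3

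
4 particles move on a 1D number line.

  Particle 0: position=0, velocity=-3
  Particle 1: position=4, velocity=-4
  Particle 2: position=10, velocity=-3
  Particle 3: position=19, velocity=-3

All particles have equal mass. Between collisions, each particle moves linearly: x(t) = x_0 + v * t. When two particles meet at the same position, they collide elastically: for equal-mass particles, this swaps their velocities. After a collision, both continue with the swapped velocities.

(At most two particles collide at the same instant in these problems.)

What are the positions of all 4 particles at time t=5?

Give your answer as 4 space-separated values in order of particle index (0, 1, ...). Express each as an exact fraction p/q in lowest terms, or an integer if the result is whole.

Collision at t=4: particles 0 and 1 swap velocities; positions: p0=-12 p1=-12 p2=-2 p3=7; velocities now: v0=-4 v1=-3 v2=-3 v3=-3
Advance to t=5 (no further collisions before then); velocities: v0=-4 v1=-3 v2=-3 v3=-3; positions = -16 -15 -5 4

Answer: -16 -15 -5 4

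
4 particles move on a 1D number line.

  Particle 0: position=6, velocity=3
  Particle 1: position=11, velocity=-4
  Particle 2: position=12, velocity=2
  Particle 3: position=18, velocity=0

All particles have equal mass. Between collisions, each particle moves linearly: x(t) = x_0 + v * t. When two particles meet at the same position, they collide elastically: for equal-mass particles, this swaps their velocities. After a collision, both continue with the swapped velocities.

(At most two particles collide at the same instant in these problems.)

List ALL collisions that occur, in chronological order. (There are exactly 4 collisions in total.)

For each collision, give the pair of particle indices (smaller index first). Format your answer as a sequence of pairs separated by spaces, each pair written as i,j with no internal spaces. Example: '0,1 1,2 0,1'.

Collision at t=5/7: particles 0 and 1 swap velocities; positions: p0=57/7 p1=57/7 p2=94/7 p3=18; velocities now: v0=-4 v1=3 v2=2 v3=0
Collision at t=3: particles 2 and 3 swap velocities; positions: p0=-1 p1=15 p2=18 p3=18; velocities now: v0=-4 v1=3 v2=0 v3=2
Collision at t=4: particles 1 and 2 swap velocities; positions: p0=-5 p1=18 p2=18 p3=20; velocities now: v0=-4 v1=0 v2=3 v3=2
Collision at t=6: particles 2 and 3 swap velocities; positions: p0=-13 p1=18 p2=24 p3=24; velocities now: v0=-4 v1=0 v2=2 v3=3

Answer: 0,1 2,3 1,2 2,3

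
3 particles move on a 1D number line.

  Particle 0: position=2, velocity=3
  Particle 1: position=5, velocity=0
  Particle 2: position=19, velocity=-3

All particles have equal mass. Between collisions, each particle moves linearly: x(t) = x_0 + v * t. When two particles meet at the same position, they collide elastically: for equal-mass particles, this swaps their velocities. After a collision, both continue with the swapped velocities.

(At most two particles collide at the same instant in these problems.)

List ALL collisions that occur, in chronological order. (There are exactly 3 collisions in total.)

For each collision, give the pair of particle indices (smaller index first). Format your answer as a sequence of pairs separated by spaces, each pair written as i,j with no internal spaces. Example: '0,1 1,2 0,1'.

Collision at t=1: particles 0 and 1 swap velocities; positions: p0=5 p1=5 p2=16; velocities now: v0=0 v1=3 v2=-3
Collision at t=17/6: particles 1 and 2 swap velocities; positions: p0=5 p1=21/2 p2=21/2; velocities now: v0=0 v1=-3 v2=3
Collision at t=14/3: particles 0 and 1 swap velocities; positions: p0=5 p1=5 p2=16; velocities now: v0=-3 v1=0 v2=3

Answer: 0,1 1,2 0,1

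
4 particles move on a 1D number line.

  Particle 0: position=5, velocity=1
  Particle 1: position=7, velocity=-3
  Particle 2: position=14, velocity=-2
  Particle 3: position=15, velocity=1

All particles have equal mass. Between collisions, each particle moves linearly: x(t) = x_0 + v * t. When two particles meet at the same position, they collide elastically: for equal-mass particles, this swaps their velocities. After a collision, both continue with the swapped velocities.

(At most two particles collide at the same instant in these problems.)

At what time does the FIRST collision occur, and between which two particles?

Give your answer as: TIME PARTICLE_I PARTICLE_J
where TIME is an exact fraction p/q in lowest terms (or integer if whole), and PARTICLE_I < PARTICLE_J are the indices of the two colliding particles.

Pair (0,1): pos 5,7 vel 1,-3 -> gap=2, closing at 4/unit, collide at t=1/2
Pair (1,2): pos 7,14 vel -3,-2 -> not approaching (rel speed -1 <= 0)
Pair (2,3): pos 14,15 vel -2,1 -> not approaching (rel speed -3 <= 0)
Earliest collision: t=1/2 between 0 and 1

Answer: 1/2 0 1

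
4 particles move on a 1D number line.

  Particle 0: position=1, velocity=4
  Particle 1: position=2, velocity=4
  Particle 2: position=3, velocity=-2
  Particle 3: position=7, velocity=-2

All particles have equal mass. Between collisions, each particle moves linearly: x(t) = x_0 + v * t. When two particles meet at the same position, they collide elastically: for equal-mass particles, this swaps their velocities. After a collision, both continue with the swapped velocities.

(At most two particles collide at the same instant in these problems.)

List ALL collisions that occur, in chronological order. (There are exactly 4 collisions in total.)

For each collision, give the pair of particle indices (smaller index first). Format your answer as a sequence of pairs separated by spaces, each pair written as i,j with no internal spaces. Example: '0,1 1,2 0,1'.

Answer: 1,2 0,1 2,3 1,2

Derivation:
Collision at t=1/6: particles 1 and 2 swap velocities; positions: p0=5/3 p1=8/3 p2=8/3 p3=20/3; velocities now: v0=4 v1=-2 v2=4 v3=-2
Collision at t=1/3: particles 0 and 1 swap velocities; positions: p0=7/3 p1=7/3 p2=10/3 p3=19/3; velocities now: v0=-2 v1=4 v2=4 v3=-2
Collision at t=5/6: particles 2 and 3 swap velocities; positions: p0=4/3 p1=13/3 p2=16/3 p3=16/3; velocities now: v0=-2 v1=4 v2=-2 v3=4
Collision at t=1: particles 1 and 2 swap velocities; positions: p0=1 p1=5 p2=5 p3=6; velocities now: v0=-2 v1=-2 v2=4 v3=4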